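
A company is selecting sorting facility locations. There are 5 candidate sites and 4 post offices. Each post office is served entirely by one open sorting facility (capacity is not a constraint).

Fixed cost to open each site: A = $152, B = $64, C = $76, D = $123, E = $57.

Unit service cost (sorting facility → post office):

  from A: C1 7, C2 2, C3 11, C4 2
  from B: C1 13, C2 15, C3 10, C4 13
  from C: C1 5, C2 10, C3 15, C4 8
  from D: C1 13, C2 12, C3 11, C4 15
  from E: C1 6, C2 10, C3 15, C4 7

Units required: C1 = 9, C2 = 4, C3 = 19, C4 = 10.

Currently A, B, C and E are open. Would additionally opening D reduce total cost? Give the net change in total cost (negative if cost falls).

Current service cost with {A, B, C, E}: 263.
Adding D: each post office re-picks its cheapest; new service cost 263, saving 0.
Extra fixed cost: 123. Net change = 123 − 0 = 123.
(Totals: 612 → 735.)

No — net change +123 (cost rises by 123).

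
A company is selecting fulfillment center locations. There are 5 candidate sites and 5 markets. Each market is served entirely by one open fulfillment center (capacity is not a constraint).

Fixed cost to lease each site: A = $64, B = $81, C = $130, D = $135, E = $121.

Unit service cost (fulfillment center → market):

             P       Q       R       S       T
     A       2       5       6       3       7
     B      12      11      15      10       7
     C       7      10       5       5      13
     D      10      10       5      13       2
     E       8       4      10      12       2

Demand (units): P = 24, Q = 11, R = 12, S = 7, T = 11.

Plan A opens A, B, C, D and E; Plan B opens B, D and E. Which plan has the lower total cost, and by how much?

Plan A: {A, B, C, D, E}: P→A 2·24=48, Q→E 4·11=44, R→C 5·12=60, S→A 3·7=21, T→D 2·11=22. Service 195; fixed 531; total 726.
Plan B: {B, D, E}: P→E 8·24=192, Q→E 4·11=44, R→D 5·12=60, S→B 10·7=70, T→D 2·11=22. Service 388; fixed 337; total 725.
Difference: |726 − 725| = 1.

Plan B is cheaper by 1.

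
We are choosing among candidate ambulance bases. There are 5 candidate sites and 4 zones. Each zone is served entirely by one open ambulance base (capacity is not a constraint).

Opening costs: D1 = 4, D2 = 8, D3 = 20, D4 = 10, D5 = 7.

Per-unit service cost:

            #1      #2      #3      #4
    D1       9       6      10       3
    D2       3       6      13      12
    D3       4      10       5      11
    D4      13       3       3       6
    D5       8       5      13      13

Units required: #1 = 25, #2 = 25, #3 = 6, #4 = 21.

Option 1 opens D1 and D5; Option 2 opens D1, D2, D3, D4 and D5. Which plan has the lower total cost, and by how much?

Option 2 is cheaper by 179.

Option 1: {D1, D5}: #1→D5 8·25=200, #2→D5 5·25=125, #3→D1 10·6=60, #4→D1 3·21=63. Service 448; fixed 11; total 459.
Option 2: {D1, D2, D3, D4, D5}: #1→D2 3·25=75, #2→D4 3·25=75, #3→D4 3·6=18, #4→D1 3·21=63. Service 231; fixed 49; total 280.
Difference: |459 − 280| = 179.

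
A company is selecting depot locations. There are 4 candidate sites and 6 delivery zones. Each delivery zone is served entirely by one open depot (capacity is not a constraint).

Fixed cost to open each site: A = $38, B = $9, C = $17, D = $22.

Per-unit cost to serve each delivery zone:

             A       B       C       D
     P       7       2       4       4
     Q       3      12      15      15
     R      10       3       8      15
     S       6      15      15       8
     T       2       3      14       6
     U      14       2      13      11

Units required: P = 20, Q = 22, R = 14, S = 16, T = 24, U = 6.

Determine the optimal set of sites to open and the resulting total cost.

For any fixed open set, each delivery zone goes to its cheapest open site; total = fixed + service.
{A, B}: P→B 2·20=40, Q→A 3·22=66, R→B 3·14=42, S→A 6·16=96, T→A 2·24=48, U→B 2·6=12. Service 304; fixed 47; total 351.
{A, B, C}: P→B 2·20=40, Q→A 3·22=66, R→B 3·14=42, S→A 6·16=96, T→A 2·24=48, U→B 2·6=12. Service 304; fixed 64; total 368.
{A, B, D}: P→B 2·20=40, Q→A 3·22=66, R→B 3·14=42, S→A 6·16=96, T→A 2·24=48, U→B 2·6=12. Service 304; fixed 69; total 373.
{A, B, C, D}: service 304 + fixed 86 = 390
No other subset beats 351.

Open A and B; minimum total cost 351.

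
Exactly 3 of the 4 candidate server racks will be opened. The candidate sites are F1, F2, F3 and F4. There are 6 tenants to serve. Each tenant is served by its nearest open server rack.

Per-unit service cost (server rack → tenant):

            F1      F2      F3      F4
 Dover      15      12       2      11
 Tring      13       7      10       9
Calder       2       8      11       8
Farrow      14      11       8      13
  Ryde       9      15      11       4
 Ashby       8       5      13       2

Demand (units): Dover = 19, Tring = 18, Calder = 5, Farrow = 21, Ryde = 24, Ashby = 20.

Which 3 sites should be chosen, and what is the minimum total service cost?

Choose F2, F3 and F4; total service cost 508.

With exactly 3 open, each tenant uses its cheapest among the chosen.
{F2, F3, F4}: Dover→F3 2·19=38, Tring→F2 7·18=126, Calder→F2 8·5=40, Farrow→F3 8·21=168, Ryde→F4 4·24=96, Ashby→F4 2·20=40. Service cost 508.
{F1, F3, F4}: service cost 514
{F1, F2, F3}: service cost 658
Among all 4 size-3 choices, {F2, F3, F4} is lowest.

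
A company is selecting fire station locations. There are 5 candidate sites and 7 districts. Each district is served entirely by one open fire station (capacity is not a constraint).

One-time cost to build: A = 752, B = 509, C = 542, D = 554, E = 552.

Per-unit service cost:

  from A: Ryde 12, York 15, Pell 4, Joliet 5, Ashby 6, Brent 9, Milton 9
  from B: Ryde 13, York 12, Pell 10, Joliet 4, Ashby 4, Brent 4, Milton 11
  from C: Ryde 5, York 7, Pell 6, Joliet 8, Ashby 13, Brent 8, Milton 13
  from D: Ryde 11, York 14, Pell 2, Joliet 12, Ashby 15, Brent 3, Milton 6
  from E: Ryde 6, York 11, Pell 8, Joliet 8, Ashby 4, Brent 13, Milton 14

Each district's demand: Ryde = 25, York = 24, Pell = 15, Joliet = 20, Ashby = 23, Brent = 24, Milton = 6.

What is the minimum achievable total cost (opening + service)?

Minimum total cost: 1606

For any fixed open set, each district goes to its cheapest open site; total = fixed + service.
{B}: Ryde→B 13·25=325, York→B 12·24=288, Pell→B 10·15=150, Joliet→B 4·20=80, Ashby→B 4·23=92, Brent→B 4·24=96, Milton→B 11·6=66. Service 1097; fixed 509; total 1606.
{C}: Ryde→C 5·25=125, York→C 7·24=168, Pell→C 6·15=90, Joliet→C 8·20=160, Ashby→C 13·23=299, Brent→C 8·24=192, Milton→C 13·6=78. Service 1112; fixed 542; total 1654.
{E}: service 1182 + fixed 552 = 1734
{A, B, C, D, E}: service 603 + fixed 2909 = 3512
No other subset beats 1606.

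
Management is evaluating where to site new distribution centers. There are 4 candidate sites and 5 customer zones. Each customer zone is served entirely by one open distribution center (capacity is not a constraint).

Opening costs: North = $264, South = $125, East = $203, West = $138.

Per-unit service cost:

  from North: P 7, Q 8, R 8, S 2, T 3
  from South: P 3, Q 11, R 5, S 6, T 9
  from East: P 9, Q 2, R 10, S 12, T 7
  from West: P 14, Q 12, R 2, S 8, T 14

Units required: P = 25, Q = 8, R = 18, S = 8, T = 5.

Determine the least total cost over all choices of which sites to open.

Minimum total cost: 471

For any fixed open set, each customer zone goes to its cheapest open site; total = fixed + service.
{South}: P→South 3·25=75, Q→South 11·8=88, R→South 5·18=90, S→South 6·8=48, T→South 9·5=45. Service 346; fixed 125; total 471.
{South, West}: P→South 3·25=75, Q→South 11·8=88, R→West 2·18=36, S→South 6·8=48, T→South 9·5=45. Service 292; fixed 263; total 555.
{South, East}: P→South 3·25=75, Q→East 2·8=16, R→South 5·18=90, S→South 6·8=48, T→East 7·5=35. Service 264; fixed 328; total 592.
{North, South, East, West}: service 158 + fixed 730 = 888
(All 15 nonempty subsets were checked; South only is lowest.)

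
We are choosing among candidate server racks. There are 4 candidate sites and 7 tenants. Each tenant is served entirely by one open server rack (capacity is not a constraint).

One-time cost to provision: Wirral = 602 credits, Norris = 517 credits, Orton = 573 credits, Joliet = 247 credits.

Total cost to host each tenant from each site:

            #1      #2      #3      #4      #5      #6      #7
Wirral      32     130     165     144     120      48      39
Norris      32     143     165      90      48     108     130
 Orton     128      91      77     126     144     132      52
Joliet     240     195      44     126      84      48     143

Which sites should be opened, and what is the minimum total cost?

Open Joliet only; minimum total cost 1127.

For any fixed open set, each tenant goes to its cheapest open site; total = fixed + service.
{Joliet}: #1→Joliet 240, #2→Joliet 195, #3→Joliet 44, #4→Joliet 126, #5→Joliet 84, #6→Joliet 48, #7→Joliet 143. Service 880; fixed 247; total 1127.
{Norris}: #1→Norris 32, #2→Norris 143, #3→Norris 165, #4→Norris 90, #5→Norris 48, #6→Norris 108, #7→Norris 130. Service 716; fixed 517; total 1233.
{Wirral}: #1→Wirral 32, #2→Wirral 130, #3→Wirral 165, #4→Wirral 144, #5→Wirral 120, #6→Wirral 48, #7→Wirral 39. Service 678; fixed 602; total 1280.
{Wirral, Norris, Orton, Joliet}: service 392 + fixed 1939 = 2331
No other subset beats 1127.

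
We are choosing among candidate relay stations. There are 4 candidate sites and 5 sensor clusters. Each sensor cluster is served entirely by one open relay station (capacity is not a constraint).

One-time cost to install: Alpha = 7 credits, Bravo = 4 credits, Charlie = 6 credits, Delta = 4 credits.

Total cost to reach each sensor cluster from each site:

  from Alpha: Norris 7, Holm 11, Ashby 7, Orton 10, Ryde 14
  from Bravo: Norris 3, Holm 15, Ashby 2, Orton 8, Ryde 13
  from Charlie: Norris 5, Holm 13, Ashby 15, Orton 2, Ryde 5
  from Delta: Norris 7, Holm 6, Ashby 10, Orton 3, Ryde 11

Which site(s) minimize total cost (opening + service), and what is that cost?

For any fixed open set, each sensor cluster goes to its cheapest open site; total = fixed + service.
{Bravo, Charlie, Delta}: Norris→Bravo 3, Holm→Delta 6, Ashby→Bravo 2, Orton→Charlie 2, Ryde→Charlie 5. Service 18; fixed 14; total 32.
{Bravo, Delta}: service 25 + fixed 8 = 33
{Bravo, Charlie}: service 25 + fixed 10 = 35
{Alpha, Bravo, Charlie, Delta}: service 18 + fixed 21 = 39
No other subset beats 32.

Open Bravo, Charlie and Delta; minimum total cost 32.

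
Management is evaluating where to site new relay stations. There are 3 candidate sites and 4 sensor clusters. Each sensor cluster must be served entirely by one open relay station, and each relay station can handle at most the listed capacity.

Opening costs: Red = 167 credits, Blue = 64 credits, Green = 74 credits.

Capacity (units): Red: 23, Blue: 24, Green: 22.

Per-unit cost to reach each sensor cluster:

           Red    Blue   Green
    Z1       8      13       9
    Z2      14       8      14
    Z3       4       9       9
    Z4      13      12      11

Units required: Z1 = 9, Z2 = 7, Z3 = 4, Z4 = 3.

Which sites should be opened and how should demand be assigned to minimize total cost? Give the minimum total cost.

Minimum total cost: 309

Open {Blue}: Z1→Blue 13·9=117, Z2→Blue 8·7=56, Z3→Blue 9·4=36, Z4→Blue 12·3=36.
Loads: Blue carries 23/24. Service 245; fixed 64; total 309.
Next best feasible plan costs 344.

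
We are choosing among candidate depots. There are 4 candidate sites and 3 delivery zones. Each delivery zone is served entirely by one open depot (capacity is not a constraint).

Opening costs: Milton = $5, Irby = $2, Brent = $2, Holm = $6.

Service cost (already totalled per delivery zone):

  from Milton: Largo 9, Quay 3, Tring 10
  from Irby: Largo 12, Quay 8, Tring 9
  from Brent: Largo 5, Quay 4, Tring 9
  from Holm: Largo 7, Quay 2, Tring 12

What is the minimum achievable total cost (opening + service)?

For any fixed open set, each delivery zone goes to its cheapest open site; total = fixed + service.
{Brent}: Largo→Brent 5, Quay→Brent 4, Tring→Brent 9. Service 18; fixed 2; total 20.
{Irby, Brent}: service 18 + fixed 4 = 22
{Milton, Brent}: Largo→Brent 5, Quay→Milton 3, Tring→Brent 9. Service 17; fixed 7; total 24.
{Milton, Irby, Brent, Holm}: Largo→Brent 5, Quay→Holm 2, Tring→Irby 9. Service 16; fixed 15; total 31.
(All 15 nonempty subsets were checked; Brent only is lowest.)

Minimum total cost: 20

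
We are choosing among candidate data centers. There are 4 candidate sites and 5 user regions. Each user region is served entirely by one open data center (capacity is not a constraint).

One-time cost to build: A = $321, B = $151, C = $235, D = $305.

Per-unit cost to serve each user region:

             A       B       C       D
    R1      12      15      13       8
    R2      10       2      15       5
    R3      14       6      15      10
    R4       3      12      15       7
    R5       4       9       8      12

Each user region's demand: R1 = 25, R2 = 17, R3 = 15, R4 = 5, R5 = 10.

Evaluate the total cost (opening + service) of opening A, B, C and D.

Total cost: 1391

Each user region is assigned to its cheapest site among the open ones.
{A, B, C, D}: R1→D 8·25=200, R2→B 2·17=34, R3→B 6·15=90, R4→A 3·5=15, R5→A 4·10=40. Service 379; fixed 1012; total 1391.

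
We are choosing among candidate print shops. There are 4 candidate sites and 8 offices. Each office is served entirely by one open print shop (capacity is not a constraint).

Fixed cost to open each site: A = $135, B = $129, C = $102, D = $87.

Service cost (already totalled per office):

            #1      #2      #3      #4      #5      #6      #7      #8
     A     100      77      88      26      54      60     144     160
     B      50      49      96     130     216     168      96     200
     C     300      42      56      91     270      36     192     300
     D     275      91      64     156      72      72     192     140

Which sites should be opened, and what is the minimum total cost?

Open A only; minimum total cost 844.

For any fixed open set, each office goes to its cheapest open site; total = fixed + service.
{A}: #1→A 100, #2→A 77, #3→A 88, #4→A 26, #5→A 54, #6→A 60, #7→A 144, #8→A 160. Service 709; fixed 135; total 844.
{A, B}: #1→B 50, #2→B 49, #3→A 88, #4→A 26, #5→A 54, #6→A 60, #7→B 96, #8→A 160. Service 583; fixed 264; total 847.
{A, C}: #1→A 100, #2→C 42, #3→C 56, #4→A 26, #5→A 54, #6→C 36, #7→A 144, #8→A 160. Service 618; fixed 237; total 855.
{A, B, C, D}: #1→B 50, #2→C 42, #3→C 56, #4→A 26, #5→A 54, #6→C 36, #7→B 96, #8→D 140. Service 500; fixed 453; total 953.
No other subset beats 844.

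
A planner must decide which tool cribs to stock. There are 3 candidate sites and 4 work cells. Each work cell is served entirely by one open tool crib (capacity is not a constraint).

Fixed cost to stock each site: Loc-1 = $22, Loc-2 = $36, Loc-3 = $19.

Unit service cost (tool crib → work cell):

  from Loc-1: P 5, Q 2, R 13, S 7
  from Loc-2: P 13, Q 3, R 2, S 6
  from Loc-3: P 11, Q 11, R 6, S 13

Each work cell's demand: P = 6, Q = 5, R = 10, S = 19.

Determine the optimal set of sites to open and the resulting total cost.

For any fixed open set, each work cell goes to its cheapest open site; total = fixed + service.
{Loc-1, Loc-2}: P→Loc-1 5·6=30, Q→Loc-1 2·5=10, R→Loc-2 2·10=20, S→Loc-2 6·19=114. Service 174; fixed 58; total 232.
{Loc-1, Loc-2, Loc-3}: P→Loc-1 5·6=30, Q→Loc-1 2·5=10, R→Loc-2 2·10=20, S→Loc-2 6·19=114. Service 174; fixed 77; total 251.
{Loc-2}: P→Loc-2 13·6=78, Q→Loc-2 3·5=15, R→Loc-2 2·10=20, S→Loc-2 6·19=114. Service 227; fixed 36; total 263.
{Loc-3}: P→Loc-3 11·6=66, Q→Loc-3 11·5=55, R→Loc-3 6·10=60, S→Loc-3 13·19=247. Service 428; fixed 19; total 447.
No other subset beats 232.

Open Loc-1 and Loc-2; minimum total cost 232.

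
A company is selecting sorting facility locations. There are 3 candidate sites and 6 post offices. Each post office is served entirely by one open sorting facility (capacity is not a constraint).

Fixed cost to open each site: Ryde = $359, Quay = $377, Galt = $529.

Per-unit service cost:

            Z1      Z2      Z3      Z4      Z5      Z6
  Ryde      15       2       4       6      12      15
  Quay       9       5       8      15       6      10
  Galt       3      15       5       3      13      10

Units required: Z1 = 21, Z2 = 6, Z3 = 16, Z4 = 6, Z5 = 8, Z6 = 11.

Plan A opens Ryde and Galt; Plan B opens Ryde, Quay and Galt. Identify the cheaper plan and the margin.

Plan A: {Ryde, Galt}: Z1→Galt 3·21=63, Z2→Ryde 2·6=12, Z3→Ryde 4·16=64, Z4→Galt 3·6=18, Z5→Ryde 12·8=96, Z6→Galt 10·11=110. Service 363; fixed 888; total 1251.
Plan B: {Ryde, Quay, Galt}: Z1→Galt 3·21=63, Z2→Ryde 2·6=12, Z3→Ryde 4·16=64, Z4→Galt 3·6=18, Z5→Quay 6·8=48, Z6→Quay 10·11=110. Service 315; fixed 1265; total 1580.
Difference: |1251 − 1580| = 329.

Plan A is cheaper by 329.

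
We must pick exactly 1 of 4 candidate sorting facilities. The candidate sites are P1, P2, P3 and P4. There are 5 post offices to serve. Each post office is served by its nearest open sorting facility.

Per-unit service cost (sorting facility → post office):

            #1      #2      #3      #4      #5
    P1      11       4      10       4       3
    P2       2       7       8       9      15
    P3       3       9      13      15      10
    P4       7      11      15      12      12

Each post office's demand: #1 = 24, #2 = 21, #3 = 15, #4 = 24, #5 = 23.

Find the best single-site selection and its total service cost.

With exactly 1 open, each post office uses its cheapest among the chosen.
{P1}: #1→P1 11·24=264, #2→P1 4·21=84, #3→P1 10·15=150, #4→P1 4·24=96, #5→P1 3·23=69. Service cost 663.
{P2}: service cost 876
{P3}: service cost 1046
Among all 4 size-1 choices, {P1} is lowest.

Choose P1 only; total service cost 663.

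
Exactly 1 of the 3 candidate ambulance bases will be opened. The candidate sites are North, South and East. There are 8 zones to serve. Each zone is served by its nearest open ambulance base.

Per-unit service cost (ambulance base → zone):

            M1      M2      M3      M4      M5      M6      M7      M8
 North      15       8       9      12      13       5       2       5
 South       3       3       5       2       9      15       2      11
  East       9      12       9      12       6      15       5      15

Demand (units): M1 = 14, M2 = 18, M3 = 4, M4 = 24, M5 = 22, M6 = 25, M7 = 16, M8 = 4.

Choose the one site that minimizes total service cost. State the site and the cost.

Choose South only; total service cost 813.

With exactly 1 open, each zone uses its cheapest among the chosen.
{South}: M1→South 3·14=42, M2→South 3·18=54, M3→South 5·4=20, M4→South 2·24=48, M5→South 9·22=198, M6→South 15·25=375, M7→South 2·16=32, M8→South 11·4=44. Service cost 813.
{North}: service cost 1141
{East}: service cost 1313
Among all 3 size-1 choices, {South} is lowest.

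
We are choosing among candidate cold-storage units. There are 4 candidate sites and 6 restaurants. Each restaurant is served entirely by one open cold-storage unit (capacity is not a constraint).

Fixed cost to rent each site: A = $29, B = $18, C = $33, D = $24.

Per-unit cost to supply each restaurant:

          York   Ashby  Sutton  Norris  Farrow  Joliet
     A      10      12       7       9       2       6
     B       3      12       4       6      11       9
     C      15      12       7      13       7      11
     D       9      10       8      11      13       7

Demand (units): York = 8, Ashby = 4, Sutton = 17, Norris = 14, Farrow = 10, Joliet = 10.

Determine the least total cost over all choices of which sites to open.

For any fixed open set, each restaurant goes to its cheapest open site; total = fixed + service.
{A, B}: York→B 3·8=24, Ashby→A 12·4=48, Sutton→B 4·17=68, Norris→B 6·14=84, Farrow→A 2·10=20, Joliet→A 6·10=60. Service 304; fixed 47; total 351.
{A, B, D}: York→B 3·8=24, Ashby→D 10·4=40, Sutton→B 4·17=68, Norris→B 6·14=84, Farrow→A 2·10=20, Joliet→A 6·10=60. Service 296; fixed 71; total 367.
{A, B, C}: service 304 + fixed 80 = 384
{A, B, C, D}: service 296 + fixed 104 = 400
No other subset beats 351.

Minimum total cost: 351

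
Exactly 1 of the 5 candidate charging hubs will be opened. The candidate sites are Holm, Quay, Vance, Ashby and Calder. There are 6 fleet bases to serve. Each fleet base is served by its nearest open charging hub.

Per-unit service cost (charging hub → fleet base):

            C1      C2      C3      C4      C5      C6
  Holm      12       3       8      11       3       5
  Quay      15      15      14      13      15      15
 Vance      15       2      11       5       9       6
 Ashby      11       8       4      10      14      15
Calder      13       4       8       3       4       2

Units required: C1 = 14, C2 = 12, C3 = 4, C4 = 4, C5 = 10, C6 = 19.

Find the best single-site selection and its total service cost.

Choose Calder only; total service cost 352.

With exactly 1 open, each fleet base uses its cheapest among the chosen.
{Calder}: C1→Calder 13·14=182, C2→Calder 4·12=48, C3→Calder 8·4=32, C4→Calder 3·4=12, C5→Calder 4·10=40, C6→Calder 2·19=38. Service cost 352.
{Holm}: service cost 405
{Vance}: service cost 502
Among all 5 size-1 choices, {Calder} is lowest.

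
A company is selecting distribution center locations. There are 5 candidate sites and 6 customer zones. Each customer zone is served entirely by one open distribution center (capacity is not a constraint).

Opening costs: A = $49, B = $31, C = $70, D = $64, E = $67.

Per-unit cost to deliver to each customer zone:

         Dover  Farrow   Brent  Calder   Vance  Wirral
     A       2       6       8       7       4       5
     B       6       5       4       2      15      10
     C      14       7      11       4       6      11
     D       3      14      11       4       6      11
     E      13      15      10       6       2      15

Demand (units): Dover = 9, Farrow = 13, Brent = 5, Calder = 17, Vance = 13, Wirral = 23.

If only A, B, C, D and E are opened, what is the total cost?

Total cost: 559

Each customer zone is assigned to its cheapest site among the open ones.
{A, B, C, D, E}: Dover→A 2·9=18, Farrow→B 5·13=65, Brent→B 4·5=20, Calder→B 2·17=34, Vance→E 2·13=26, Wirral→A 5·23=115. Service 278; fixed 281; total 559.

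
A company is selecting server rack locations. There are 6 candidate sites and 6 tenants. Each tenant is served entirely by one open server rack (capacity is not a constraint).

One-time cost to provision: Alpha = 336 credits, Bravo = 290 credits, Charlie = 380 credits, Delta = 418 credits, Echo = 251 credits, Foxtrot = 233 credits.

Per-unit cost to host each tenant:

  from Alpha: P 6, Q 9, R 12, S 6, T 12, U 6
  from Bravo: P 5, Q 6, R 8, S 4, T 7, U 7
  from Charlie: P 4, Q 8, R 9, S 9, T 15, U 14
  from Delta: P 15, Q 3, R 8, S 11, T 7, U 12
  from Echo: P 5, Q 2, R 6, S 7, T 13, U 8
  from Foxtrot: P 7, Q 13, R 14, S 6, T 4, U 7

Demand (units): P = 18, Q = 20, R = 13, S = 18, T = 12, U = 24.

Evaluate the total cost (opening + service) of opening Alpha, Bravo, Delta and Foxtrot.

Each tenant is assigned to its cheapest site among the open ones.
{Alpha, Bravo, Delta, Foxtrot}: P→Bravo 5·18=90, Q→Delta 3·20=60, R→Bravo 8·13=104, S→Bravo 4·18=72, T→Foxtrot 4·12=48, U→Alpha 6·24=144. Service 518; fixed 1277; total 1795.

Total cost: 1795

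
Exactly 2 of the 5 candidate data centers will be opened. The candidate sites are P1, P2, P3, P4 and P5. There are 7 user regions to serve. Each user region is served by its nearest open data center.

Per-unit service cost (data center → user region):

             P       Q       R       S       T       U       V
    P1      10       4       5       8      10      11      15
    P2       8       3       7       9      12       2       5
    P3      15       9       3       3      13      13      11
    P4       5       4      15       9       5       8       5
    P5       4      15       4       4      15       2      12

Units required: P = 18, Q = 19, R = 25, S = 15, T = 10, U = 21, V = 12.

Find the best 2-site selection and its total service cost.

With exactly 2 open, each user region uses its cheapest among the chosen.
{P4, P5}: P→P5 4·18=72, Q→P4 4·19=76, R→P5 4·25=100, S→P5 4·15=60, T→P4 5·10=50, U→P5 2·21=42, V→P4 5·12=60. Service cost 460.
{P2, P5}: service cost 511
{P2, P3}: service cost 543
Among all 10 size-2 choices, {P4, P5} is lowest.

Choose P4 and P5; total service cost 460.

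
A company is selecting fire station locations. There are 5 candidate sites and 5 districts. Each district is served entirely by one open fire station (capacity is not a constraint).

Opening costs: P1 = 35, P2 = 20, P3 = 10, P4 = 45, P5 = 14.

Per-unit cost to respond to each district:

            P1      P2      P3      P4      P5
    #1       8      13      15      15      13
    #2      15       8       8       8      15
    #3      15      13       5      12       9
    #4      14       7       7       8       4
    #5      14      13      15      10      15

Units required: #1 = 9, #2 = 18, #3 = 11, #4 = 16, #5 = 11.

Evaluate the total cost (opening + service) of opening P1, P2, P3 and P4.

Each district is assigned to its cheapest site among the open ones.
{P1, P2, P3, P4}: #1→P1 8·9=72, #2→P2 8·18=144, #3→P3 5·11=55, #4→P2 7·16=112, #5→P4 10·11=110. Service 493; fixed 110; total 603.

Total cost: 603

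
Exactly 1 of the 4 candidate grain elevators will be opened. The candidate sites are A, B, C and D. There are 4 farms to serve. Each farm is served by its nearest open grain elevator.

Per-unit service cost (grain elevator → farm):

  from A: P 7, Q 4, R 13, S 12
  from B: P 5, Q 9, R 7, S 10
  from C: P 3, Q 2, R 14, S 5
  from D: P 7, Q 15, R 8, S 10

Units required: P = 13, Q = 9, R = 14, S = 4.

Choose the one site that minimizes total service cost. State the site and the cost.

With exactly 1 open, each farm uses its cheapest among the chosen.
{C}: P→C 3·13=39, Q→C 2·9=18, R→C 14·14=196, S→C 5·4=20. Service cost 273.
{B}: service cost 284
{A}: service cost 357
Among all 4 size-1 choices, {C} is lowest.

Choose C only; total service cost 273.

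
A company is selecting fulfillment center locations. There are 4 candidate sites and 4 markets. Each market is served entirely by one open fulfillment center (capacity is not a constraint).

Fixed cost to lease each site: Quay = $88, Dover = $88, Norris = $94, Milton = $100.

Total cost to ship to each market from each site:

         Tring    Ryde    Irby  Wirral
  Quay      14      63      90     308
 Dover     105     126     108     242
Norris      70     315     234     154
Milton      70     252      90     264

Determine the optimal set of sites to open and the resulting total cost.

Open Quay and Norris; minimum total cost 503.

For any fixed open set, each market goes to its cheapest open site; total = fixed + service.
{Quay, Norris}: Tring→Quay 14, Ryde→Quay 63, Irby→Quay 90, Wirral→Norris 154. Service 321; fixed 182; total 503.
{Quay}: Tring→Quay 14, Ryde→Quay 63, Irby→Quay 90, Wirral→Quay 308. Service 475; fixed 88; total 563.
{Quay, Dover}: service 409 + fixed 176 = 585
{Quay, Dover, Norris, Milton}: service 321 + fixed 370 = 691
No other subset beats 503.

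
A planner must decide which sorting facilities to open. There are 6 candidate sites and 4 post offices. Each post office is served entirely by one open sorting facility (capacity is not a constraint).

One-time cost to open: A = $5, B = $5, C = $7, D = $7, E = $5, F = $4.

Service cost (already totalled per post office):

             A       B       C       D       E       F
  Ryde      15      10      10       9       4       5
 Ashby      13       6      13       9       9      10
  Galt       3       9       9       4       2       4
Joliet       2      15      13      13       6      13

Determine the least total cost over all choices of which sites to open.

Minimum total cost: 26

For any fixed open set, each post office goes to its cheapest open site; total = fixed + service.
{E}: Ryde→E 4, Ashby→E 9, Galt→E 2, Joliet→E 6. Service 21; fixed 5; total 26.
{A, E}: Ryde→E 4, Ashby→E 9, Galt→E 2, Joliet→A 2. Service 17; fixed 10; total 27.
{B, E}: service 18 + fixed 10 = 28
{A, B, C, D, E, F}: Ryde→E 4, Ashby→B 6, Galt→E 2, Joliet→A 2. Service 14; fixed 33; total 47.
No other subset beats 26.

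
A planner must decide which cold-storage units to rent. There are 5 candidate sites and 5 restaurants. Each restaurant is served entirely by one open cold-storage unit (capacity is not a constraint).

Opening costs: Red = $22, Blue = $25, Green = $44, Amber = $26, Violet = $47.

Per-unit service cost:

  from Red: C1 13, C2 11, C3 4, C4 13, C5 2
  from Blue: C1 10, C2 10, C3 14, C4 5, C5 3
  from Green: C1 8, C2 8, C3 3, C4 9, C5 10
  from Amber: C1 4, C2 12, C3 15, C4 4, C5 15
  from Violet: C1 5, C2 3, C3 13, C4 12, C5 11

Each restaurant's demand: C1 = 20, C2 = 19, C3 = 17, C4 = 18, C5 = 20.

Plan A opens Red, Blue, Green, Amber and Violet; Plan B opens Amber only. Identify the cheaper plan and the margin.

Plan A is cheaper by 497.

Plan A: {Red, Blue, Green, Amber, Violet}: C1→Amber 4·20=80, C2→Violet 3·19=57, C3→Green 3·17=51, C4→Amber 4·18=72, C5→Red 2·20=40. Service 300; fixed 164; total 464.
Plan B: {Amber}: C1→Amber 4·20=80, C2→Amber 12·19=228, C3→Amber 15·17=255, C4→Amber 4·18=72, C5→Amber 15·20=300. Service 935; fixed 26; total 961.
Difference: |464 − 961| = 497.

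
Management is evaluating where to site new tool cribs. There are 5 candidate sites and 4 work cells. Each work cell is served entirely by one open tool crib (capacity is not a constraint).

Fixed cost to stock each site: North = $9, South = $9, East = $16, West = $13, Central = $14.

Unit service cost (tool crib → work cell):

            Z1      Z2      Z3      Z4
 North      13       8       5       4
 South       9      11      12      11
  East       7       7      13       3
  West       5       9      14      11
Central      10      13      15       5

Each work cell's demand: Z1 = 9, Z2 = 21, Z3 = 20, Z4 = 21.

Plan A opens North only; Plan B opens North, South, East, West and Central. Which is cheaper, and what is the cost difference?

Plan B is cheaper by 62.

Plan A: {North}: Z1→North 13·9=117, Z2→North 8·21=168, Z3→North 5·20=100, Z4→North 4·21=84. Service 469; fixed 9; total 478.
Plan B: {North, South, East, West, Central}: Z1→West 5·9=45, Z2→East 7·21=147, Z3→North 5·20=100, Z4→East 3·21=63. Service 355; fixed 61; total 416.
Difference: |478 − 416| = 62.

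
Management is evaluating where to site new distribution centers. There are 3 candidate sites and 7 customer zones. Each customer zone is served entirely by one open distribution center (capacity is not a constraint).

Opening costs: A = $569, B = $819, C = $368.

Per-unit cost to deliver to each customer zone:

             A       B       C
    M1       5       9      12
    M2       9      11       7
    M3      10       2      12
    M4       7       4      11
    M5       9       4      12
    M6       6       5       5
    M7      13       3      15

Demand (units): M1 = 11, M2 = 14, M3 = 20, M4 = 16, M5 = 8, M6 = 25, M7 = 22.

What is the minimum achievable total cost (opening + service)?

For any fixed open set, each customer zone goes to its cheapest open site; total = fixed + service.
{B}: M1→B 9·11=99, M2→B 11·14=154, M3→B 2·20=40, M4→B 4·16=64, M5→B 4·8=32, M6→B 5·25=125, M7→B 3·22=66. Service 580; fixed 819; total 1399.
{C}: service 1197 + fixed 368 = 1565
{A}: service 1001 + fixed 569 = 1570
{A, B, C}: service 480 + fixed 1756 = 2236
No other subset beats 1399.

Minimum total cost: 1399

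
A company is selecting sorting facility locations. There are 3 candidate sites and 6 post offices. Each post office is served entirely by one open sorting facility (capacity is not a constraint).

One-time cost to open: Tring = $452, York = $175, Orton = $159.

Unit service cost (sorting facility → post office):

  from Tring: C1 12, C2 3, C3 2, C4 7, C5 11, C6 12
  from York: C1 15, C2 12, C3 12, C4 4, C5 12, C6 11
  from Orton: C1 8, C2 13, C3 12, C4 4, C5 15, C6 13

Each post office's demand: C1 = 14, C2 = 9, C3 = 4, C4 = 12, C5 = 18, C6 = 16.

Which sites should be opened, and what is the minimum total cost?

Open Orton only; minimum total cost 962.

For any fixed open set, each post office goes to its cheapest open site; total = fixed + service.
{Orton}: C1→Orton 8·14=112, C2→Orton 13·9=117, C3→Orton 12·4=48, C4→Orton 4·12=48, C5→Orton 15·18=270, C6→Orton 13·16=208. Service 803; fixed 159; total 962.
{York}: C1→York 15·14=210, C2→York 12·9=108, C3→York 12·4=48, C4→York 4·12=48, C5→York 12·18=216, C6→York 11·16=176. Service 806; fixed 175; total 981.
{York, Orton}: service 708 + fixed 334 = 1042
{Tring, York, Orton}: C1→Orton 8·14=112, C2→Tring 3·9=27, C3→Tring 2·4=8, C4→York 4·12=48, C5→Tring 11·18=198, C6→York 11·16=176. Service 569; fixed 786; total 1355.
No other subset beats 962.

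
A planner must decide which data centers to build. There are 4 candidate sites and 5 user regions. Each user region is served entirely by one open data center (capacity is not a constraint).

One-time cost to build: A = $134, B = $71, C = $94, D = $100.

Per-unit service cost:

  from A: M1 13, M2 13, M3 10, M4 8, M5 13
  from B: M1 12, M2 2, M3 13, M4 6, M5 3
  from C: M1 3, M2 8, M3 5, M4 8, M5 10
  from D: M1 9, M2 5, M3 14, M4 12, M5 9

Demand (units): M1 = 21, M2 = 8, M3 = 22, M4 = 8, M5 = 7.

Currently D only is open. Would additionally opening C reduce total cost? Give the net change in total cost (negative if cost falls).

Current service cost with {D}: 696.
Adding C: each user region re-picks its cheapest; new service cost 340, saving 356.
Extra fixed cost: 94. Net change = 94 − 356 = -262.
(Totals: 796 → 534.)

Yes — net change −262 (cost falls by 262).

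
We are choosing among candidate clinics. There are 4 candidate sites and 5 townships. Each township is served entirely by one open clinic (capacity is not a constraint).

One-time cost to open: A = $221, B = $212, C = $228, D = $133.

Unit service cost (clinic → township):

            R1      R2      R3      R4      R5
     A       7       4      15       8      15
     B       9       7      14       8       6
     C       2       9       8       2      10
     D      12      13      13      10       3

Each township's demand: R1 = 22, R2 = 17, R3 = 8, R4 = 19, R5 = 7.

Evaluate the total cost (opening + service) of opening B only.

Total cost: 835

Each township is assigned to its cheapest site among the open ones.
{B}: R1→B 9·22=198, R2→B 7·17=119, R3→B 14·8=112, R4→B 8·19=152, R5→B 6·7=42. Service 623; fixed 212; total 835.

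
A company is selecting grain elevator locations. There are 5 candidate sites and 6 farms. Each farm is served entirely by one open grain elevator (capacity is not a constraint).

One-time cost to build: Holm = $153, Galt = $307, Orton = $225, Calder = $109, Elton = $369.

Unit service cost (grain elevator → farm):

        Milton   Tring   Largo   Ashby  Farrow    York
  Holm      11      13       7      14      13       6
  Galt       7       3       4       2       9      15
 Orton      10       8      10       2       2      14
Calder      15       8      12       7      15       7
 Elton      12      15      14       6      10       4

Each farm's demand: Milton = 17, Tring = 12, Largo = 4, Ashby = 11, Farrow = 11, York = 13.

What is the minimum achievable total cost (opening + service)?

For any fixed open set, each farm goes to its cheapest open site; total = fixed + service.
{Orton}: Milton→Orton 10·17=170, Tring→Orton 8·12=96, Largo→Orton 10·4=40, Ashby→Orton 2·11=22, Farrow→Orton 2·11=22, York→Orton 14·13=182. Service 532; fixed 225; total 757.
{Orton, Calder}: service 441 + fixed 334 = 775
{Holm, Orton}: service 416 + fixed 378 = 794
{Holm, Galt, Orton, Calder, Elton}: service 267 + fixed 1163 = 1430
No other subset beats 757.

Minimum total cost: 757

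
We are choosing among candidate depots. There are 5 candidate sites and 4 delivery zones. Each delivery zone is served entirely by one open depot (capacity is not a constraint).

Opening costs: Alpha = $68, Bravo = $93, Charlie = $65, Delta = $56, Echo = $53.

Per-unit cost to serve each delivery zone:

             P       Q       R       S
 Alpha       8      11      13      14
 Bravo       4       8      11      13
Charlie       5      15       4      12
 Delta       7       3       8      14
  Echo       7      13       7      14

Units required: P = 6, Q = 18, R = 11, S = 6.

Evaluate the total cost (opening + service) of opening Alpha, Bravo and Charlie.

Each delivery zone is assigned to its cheapest site among the open ones.
{Alpha, Bravo, Charlie}: P→Bravo 4·6=24, Q→Bravo 8·18=144, R→Charlie 4·11=44, S→Charlie 12·6=72. Service 284; fixed 226; total 510.

Total cost: 510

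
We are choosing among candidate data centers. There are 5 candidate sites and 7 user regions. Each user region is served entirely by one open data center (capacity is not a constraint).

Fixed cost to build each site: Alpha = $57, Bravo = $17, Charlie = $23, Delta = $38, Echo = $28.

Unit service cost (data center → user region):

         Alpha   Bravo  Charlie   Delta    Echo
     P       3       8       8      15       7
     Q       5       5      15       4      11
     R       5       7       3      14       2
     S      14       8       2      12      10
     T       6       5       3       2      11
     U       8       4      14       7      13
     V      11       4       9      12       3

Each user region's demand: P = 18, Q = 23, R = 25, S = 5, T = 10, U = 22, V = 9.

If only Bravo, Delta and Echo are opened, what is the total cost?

Total cost: 526

Each user region is assigned to its cheapest site among the open ones.
{Bravo, Delta, Echo}: P→Echo 7·18=126, Q→Delta 4·23=92, R→Echo 2·25=50, S→Bravo 8·5=40, T→Delta 2·10=20, U→Bravo 4·22=88, V→Echo 3·9=27. Service 443; fixed 83; total 526.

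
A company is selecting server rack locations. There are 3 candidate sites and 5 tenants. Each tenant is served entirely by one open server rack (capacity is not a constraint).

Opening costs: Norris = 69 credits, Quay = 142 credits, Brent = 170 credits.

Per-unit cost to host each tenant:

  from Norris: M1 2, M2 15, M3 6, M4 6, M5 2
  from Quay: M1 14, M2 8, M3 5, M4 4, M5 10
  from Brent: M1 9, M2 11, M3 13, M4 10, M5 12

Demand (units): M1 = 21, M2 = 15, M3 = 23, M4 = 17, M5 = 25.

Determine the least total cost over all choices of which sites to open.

Minimum total cost: 606

For any fixed open set, each tenant goes to its cheapest open site; total = fixed + service.
{Norris, Quay}: M1→Norris 2·21=42, M2→Quay 8·15=120, M3→Quay 5·23=115, M4→Quay 4·17=68, M5→Norris 2·25=50. Service 395; fixed 211; total 606.
{Norris}: service 557 + fixed 69 = 626
{Norris, Brent}: service 497 + fixed 239 = 736
{Norris, Quay, Brent}: service 395 + fixed 381 = 776
No other subset beats 606.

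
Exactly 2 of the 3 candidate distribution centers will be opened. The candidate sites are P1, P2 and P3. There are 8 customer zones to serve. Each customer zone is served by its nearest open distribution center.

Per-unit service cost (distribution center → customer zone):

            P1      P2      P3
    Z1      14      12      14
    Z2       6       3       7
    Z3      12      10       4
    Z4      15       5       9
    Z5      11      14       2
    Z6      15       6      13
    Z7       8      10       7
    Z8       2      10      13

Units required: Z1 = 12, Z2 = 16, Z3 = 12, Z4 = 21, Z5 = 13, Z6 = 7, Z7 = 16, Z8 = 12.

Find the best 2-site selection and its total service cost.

With exactly 2 open, each customer zone uses its cheapest among the chosen.
{P2, P3}: Z1→P2 12·12=144, Z2→P2 3·16=48, Z3→P3 4·12=48, Z4→P2 5·21=105, Z5→P3 2·13=26, Z6→P2 6·7=42, Z7→P3 7·16=112, Z8→P2 10·12=120. Service cost 645.
{P1, P2}: service cost 754
{P1, P3}: service cost 754
Among all 3 size-2 choices, {P2, P3} is lowest.

Choose P2 and P3; total service cost 645.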